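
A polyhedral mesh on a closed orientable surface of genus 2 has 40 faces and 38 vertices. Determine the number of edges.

For a closed orientable surface of genus 2, χ = 2 − 2·2 = -2.
E = V + F − (-2) = 38 + 40 − (-2) = 80.

80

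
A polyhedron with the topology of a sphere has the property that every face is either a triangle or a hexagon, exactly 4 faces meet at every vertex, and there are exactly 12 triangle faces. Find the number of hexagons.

2

Let x be the number of hexagons; then F = 12 + x.
Edge–face incidences: 2E = 3·12 + 6·x = 36 + 6x.
Every vertex has degree 4, so 4V = 2E.
Euler: V − E + F = 2 ⇒ (2E)/4 − E + (12 + x) = 2.
Multiply by 8: 2·(2E) − 4·(2E) + 8·(12 + x) = 16, i.e. 96 + 8x − 2·(36 + 6x) = 16.
Collecting terms: −4x + 24 = 16, so −4x = −8, so x = 2.
Then 2E = 36 + 6·2 = 48, so E = 24, V = 2E/4 = 12, F = 12 + 2 = 14.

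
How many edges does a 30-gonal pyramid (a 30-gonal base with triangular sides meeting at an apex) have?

60

A pyramid on an n-gon base has one n-gon and n triangles: V = 30 + 1 = 31, E = 2·30 = 60, F = 30 + 1 = 31.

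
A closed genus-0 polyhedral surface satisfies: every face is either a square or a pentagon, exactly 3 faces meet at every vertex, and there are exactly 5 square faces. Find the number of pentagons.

2

Let x be the number of pentagons; then F = 5 + x.
Edge–face incidences: 2E = 4·5 + 5·x = 20 + 5x.
Every vertex has degree 3, so 3V = 2E.
Euler: V − E + F = 2 ⇒ (2E)/3 − E + (5 + x) = 2.
Multiply by 6: 2·(2E) − 3·(2E) + 6·(5 + x) = 12, i.e. 30 + 6x − (20 + 5x) = 12.
Collecting terms: x + 10 = 12, so x = 2.
Then 2E = 20 + 5·2 = 30, so E = 15, V = 2E/3 = 10, F = 5 + 2 = 7.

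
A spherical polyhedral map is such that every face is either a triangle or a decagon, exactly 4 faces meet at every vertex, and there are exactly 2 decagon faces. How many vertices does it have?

Let x be the number of triangles; then F = 2 + x.
Edge–face incidences: 2E = 10·2 + 3·x = 20 + 3x.
Every vertex has degree 4, so 4V = 2E.
Euler: V − E + F = 2 ⇒ (2E)/4 − E + (2 + x) = 2.
Multiply by 8: 2·(2E) − 4·(2E) + 8·(2 + x) = 16, i.e. 16 + 8x − 2·(20 + 3x) = 16.
Collecting terms: 2x − 24 = 16, so 2x = 40, so x = 20.
Then 2E = 20 + 3·20 = 80, so E = 40, V = 2E/4 = 20, F = 2 + 20 = 22.

20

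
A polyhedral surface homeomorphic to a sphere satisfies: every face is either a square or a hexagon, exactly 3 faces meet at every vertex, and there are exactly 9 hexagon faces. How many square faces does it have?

6

Let x be the number of squares; then F = 9 + x.
Edge–face incidences: 2E = 6·9 + 4·x = 54 + 4x.
Every vertex has degree 3, so 3V = 2E.
Euler: V − E + F = 2 ⇒ (2E)/3 − E + (9 + x) = 2.
Multiply by 6: 2·(2E) − 3·(2E) + 6·(9 + x) = 12, i.e. 54 + 6x − (54 + 4x) = 12.
Collecting terms: 2x = 12, so x = 6.
Then 2E = 54 + 4·6 = 78, so E = 39, V = 2E/3 = 26, F = 9 + 6 = 15.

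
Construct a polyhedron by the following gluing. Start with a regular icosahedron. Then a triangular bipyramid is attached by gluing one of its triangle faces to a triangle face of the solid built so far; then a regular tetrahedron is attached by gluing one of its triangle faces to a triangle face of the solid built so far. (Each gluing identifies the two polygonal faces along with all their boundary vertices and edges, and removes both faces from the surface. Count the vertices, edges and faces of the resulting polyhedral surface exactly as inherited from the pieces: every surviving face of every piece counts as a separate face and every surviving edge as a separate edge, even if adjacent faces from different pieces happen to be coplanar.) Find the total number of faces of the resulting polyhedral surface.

A regular icosahedron: V=12, E=30, F=20.
Attach a triangular bipyramid (V=5, E=9, F=6) along a 3-gon: merge 3 vertices and 3 edges, delete both glued faces → V=14, E=36, F=24.
Attach a regular tetrahedron (V=4, E=6, F=4) along a 3-gon: merge 3 vertices and 3 edges, delete both glued faces → V=15, E=39, F=26.
Check: V − E + F = 15 − 39 + 26 = 2.

26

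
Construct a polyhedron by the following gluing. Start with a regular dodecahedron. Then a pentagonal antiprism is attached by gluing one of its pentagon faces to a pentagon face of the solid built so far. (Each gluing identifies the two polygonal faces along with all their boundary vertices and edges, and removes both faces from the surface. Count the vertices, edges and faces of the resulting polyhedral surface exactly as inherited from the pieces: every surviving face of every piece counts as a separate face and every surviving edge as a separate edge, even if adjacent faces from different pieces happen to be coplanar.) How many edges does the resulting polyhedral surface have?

A regular dodecahedron: V=20, E=30, F=12.
Attach a pentagonal antiprism (V=10, E=20, F=12) along a 5-gon: merge 5 vertices and 5 edges, delete both glued faces → V=25, E=45, F=22.
Check: V − E + F = 25 − 45 + 22 = 2.

45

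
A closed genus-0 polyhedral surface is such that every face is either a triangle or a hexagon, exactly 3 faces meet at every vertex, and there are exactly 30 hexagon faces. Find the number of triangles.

4

Let x be the number of triangles; then F = 30 + x.
Edge–face incidences: 2E = 6·30 + 3·x = 180 + 3x.
Every vertex has degree 3, so 3V = 2E.
Euler: V − E + F = 2 ⇒ (2E)/3 − E + (30 + x) = 2.
Multiply by 6: 2·(2E) − 3·(2E) + 6·(30 + x) = 12, i.e. 180 + 6x − (180 + 3x) = 12.
Collecting terms: 3x = 12, so x = 4.
Then 2E = 180 + 3·4 = 192, so E = 96, V = 2E/3 = 64, F = 30 + 4 = 34.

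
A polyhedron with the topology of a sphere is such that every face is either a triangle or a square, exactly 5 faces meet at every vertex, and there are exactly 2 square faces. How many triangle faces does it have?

24

Let x be the number of triangles; then F = 2 + x.
Edge–face incidences: 2E = 4·2 + 3·x = 8 + 3x.
Every vertex has degree 5, so 5V = 2E.
Euler: V − E + F = 2 ⇒ (2E)/5 − E + (2 + x) = 2.
Multiply by 10: 2·(2E) − 5·(2E) + 10·(2 + x) = 20, i.e. 20 + 10x − 3·(8 + 3x) = 20.
Collecting terms: x − 4 = 20, so x = 24.
Then 2E = 8 + 3·24 = 80, so E = 40, V = 2E/5 = 16, F = 2 + 24 = 26.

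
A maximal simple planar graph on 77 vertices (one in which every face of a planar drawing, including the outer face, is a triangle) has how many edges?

225

In a plane triangulation 3F = 2E and V − E + F = 2, so E = 3V − 6 = 3·77 − 6 = 225.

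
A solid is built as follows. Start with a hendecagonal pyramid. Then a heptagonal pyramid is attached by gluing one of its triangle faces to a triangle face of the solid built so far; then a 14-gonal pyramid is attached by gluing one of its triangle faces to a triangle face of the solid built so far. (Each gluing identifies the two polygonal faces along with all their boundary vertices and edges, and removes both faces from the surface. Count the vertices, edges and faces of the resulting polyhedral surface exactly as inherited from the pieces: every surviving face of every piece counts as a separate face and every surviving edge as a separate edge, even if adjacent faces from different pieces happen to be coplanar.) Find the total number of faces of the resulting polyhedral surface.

31

A hendecagonal pyramid: V=12, E=22, F=12.
Attach a heptagonal pyramid (V=8, E=14, F=8) along a 3-gon: merge 3 vertices and 3 edges, delete both glued faces → V=17, E=33, F=18.
Attach a 14-gonal pyramid (V=15, E=28, F=15) along a 3-gon: merge 3 vertices and 3 edges, delete both glued faces → V=29, E=58, F=31.
Check: V − E + F = 29 − 58 + 31 = 2.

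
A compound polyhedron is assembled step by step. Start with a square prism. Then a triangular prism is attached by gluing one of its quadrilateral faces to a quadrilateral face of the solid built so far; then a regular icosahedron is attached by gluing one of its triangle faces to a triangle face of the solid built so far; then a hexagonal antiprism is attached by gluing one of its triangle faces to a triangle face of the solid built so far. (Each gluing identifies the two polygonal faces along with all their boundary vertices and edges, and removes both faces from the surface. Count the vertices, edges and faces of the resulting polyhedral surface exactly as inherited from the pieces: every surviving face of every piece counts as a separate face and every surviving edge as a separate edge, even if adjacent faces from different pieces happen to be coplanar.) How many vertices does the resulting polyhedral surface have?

28

A square prism: V=8, E=12, F=6.
Attach a triangular prism (V=6, E=9, F=5) along a 4-gon: merge 4 vertices and 4 edges, delete both glued faces → V=10, E=17, F=9.
Attach a regular icosahedron (V=12, E=30, F=20) along a 3-gon: merge 3 vertices and 3 edges, delete both glued faces → V=19, E=44, F=27.
Attach a hexagonal antiprism (V=12, E=24, F=14) along a 3-gon: merge 3 vertices and 3 edges, delete both glued faces → V=28, E=65, F=39.
Check: V − E + F = 28 − 65 + 39 = 2.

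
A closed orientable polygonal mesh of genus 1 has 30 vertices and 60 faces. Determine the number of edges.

For a closed orientable surface of genus 1, χ = 2 − 2·1 = 0.
E = V + F − (0) = 30 + 60 − (0) = 90.

90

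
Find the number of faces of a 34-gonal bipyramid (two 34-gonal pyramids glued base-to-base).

68

A bipyramid over an n-gon has 2n triangular faces and n + 2 vertices: V = 34 + 2 = 36, E = 3·34 = 102, F = 2·34 = 68.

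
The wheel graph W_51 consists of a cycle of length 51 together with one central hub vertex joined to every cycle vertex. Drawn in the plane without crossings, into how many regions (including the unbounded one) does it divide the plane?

W_51 has V = 51 + 1 = 52 vertices and E = 2·51 = 102 edges.
By Euler's formula F = 2 − V + E = 2 − 52 + 102 = 52.

52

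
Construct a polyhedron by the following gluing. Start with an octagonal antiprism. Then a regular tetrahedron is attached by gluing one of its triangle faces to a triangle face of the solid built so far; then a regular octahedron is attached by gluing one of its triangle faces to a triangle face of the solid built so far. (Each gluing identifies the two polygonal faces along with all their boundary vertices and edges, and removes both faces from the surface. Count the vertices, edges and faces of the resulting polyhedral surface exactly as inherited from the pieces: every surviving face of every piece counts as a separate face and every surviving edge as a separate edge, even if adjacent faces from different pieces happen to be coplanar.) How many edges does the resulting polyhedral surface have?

An octagonal antiprism: V=16, E=32, F=18.
Attach a regular tetrahedron (V=4, E=6, F=4) along a 3-gon: merge 3 vertices and 3 edges, delete both glued faces → V=17, E=35, F=20.
Attach a regular octahedron (V=6, E=12, F=8) along a 3-gon: merge 3 vertices and 3 edges, delete both glued faces → V=20, E=44, F=26.
Check: V − E + F = 20 − 44 + 26 = 2.

44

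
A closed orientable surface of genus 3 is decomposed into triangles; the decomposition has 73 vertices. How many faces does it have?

χ = 2 − 2·3 = -4, and every face is a triangle so 3F = 2E.
V − E + F = -4 with E = 3F/2 gives 73 − (3/2 − 1)·F = -4, so F = 154 and E = 231.

154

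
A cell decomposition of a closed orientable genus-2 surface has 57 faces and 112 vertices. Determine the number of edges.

For a closed orientable surface of genus 2, χ = 2 − 2·2 = -2.
E = V + F − (-2) = 112 + 57 − (-2) = 171.

171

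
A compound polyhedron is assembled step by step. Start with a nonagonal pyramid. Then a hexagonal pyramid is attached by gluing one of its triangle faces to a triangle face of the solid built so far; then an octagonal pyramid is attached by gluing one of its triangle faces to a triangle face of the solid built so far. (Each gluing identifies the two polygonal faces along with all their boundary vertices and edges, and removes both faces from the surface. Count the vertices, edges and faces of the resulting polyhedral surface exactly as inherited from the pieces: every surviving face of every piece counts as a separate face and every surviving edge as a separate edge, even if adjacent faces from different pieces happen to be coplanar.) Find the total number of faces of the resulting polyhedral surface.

22

A nonagonal pyramid: V=10, E=18, F=10.
Attach a hexagonal pyramid (V=7, E=12, F=7) along a 3-gon: merge 3 vertices and 3 edges, delete both glued faces → V=14, E=27, F=15.
Attach an octagonal pyramid (V=9, E=16, F=9) along a 3-gon: merge 3 vertices and 3 edges, delete both glued faces → V=20, E=40, F=22.
Check: V − E + F = 20 − 40 + 22 = 2.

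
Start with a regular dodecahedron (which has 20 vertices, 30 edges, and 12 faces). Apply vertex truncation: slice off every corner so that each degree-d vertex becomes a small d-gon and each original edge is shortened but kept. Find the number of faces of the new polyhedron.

Truncation replaces each original edge-end by a new vertex, so V′ = 2E = 60.
Each original edge survives, and each old vertex of degree d contributes d new edges; summing degrees gives Σd = 2E, so E′ = E + 2E = 3E = 90.
Each original face survives and each original vertex becomes one new face: F′ = F + V = 32.

32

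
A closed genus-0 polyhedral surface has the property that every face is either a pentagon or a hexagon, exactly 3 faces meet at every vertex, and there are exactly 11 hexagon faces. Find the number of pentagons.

12

Let x be the number of pentagons; then F = 11 + x.
Edge–face incidences: 2E = 6·11 + 5·x = 66 + 5x.
Every vertex has degree 3, so 3V = 2E.
Euler: V − E + F = 2 ⇒ (2E)/3 − E + (11 + x) = 2.
Multiply by 6: 2·(2E) − 3·(2E) + 6·(11 + x) = 12, i.e. 66 + 6x − (66 + 5x) = 12.
Collecting terms: x = 12.
Then 2E = 66 + 5·12 = 126, so E = 63, V = 2E/3 = 42, F = 11 + 12 = 23.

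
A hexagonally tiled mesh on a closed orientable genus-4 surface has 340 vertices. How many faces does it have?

χ = 2 − 2·4 = -6, and every face is a hexagon so 6F = 2E.
V − E + F = -6 with E = 6F/2 gives 340 − (6/2 − 1)·F = -6, so F = 173 and E = 519.

173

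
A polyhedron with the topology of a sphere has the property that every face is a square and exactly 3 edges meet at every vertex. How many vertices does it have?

8

Each face has 4 edges and each edge borders two faces, so 2E = 4F.
Each vertex has degree 3, so 3V = 2E and hence V = 4F/3.
Euler: V − E + F = 2 ⇒ (4F/3) − (4F/2) + F = 2.
Multiply by 6: (8 − 12 + 6)F = 12, i.e. 2F = 12.
So F = 6, E = 4·6/2 = 12, V = 4·6/3 = 8.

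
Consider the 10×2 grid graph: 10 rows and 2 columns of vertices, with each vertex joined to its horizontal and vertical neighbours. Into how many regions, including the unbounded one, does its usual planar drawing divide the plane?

10

The grid has V = 10·2 = 20 vertices and E = 10·1 + 2·9 = 28 edges.
F = 2 − V + E = 2 − 20 + 28 = 10.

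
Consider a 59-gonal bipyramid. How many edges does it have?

A bipyramid over an n-gon has 2n triangular faces and n + 2 vertices: V = 59 + 2 = 61, E = 3·59 = 177, F = 2·59 = 118.

177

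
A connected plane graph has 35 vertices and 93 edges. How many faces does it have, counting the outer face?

Euler's formula for a connected plane graph: V − E + F = 2, so F = 2 − 35 + 93 = 60.

60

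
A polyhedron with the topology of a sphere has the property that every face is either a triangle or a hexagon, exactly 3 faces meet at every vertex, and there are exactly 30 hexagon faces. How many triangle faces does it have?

Let x be the number of triangles; then F = 30 + x.
Edge–face incidences: 2E = 6·30 + 3·x = 180 + 3x.
Every vertex has degree 3, so 3V = 2E.
Euler: V − E + F = 2 ⇒ (2E)/3 − E + (30 + x) = 2.
Multiply by 6: 2·(2E) − 3·(2E) + 6·(30 + x) = 12, i.e. 180 + 6x − (180 + 3x) = 12.
Collecting terms: 3x = 12, so x = 4.
Then 2E = 180 + 3·4 = 192, so E = 96, V = 2E/3 = 64, F = 30 + 4 = 34.

4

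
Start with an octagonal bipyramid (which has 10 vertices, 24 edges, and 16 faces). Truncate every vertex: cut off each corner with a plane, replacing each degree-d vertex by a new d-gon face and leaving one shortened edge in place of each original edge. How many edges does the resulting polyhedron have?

Truncation replaces each original edge-end by a new vertex, so V′ = 2E = 48.
Each original edge survives, and each old vertex of degree d contributes d new edges; summing degrees gives Σd = 2E, so E′ = E + 2E = 3E = 72.
Each original face survives and each original vertex becomes one new face: F′ = F + V = 26.

72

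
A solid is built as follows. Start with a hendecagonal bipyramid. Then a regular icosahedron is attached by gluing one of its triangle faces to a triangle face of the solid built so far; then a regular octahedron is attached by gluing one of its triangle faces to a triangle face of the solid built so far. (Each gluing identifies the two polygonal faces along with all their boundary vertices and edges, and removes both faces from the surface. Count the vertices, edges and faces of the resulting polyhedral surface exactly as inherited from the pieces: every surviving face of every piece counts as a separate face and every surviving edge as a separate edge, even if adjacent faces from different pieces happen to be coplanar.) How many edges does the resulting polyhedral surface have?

A hendecagonal bipyramid: V=13, E=33, F=22.
Attach a regular icosahedron (V=12, E=30, F=20) along a 3-gon: merge 3 vertices and 3 edges, delete both glued faces → V=22, E=60, F=40.
Attach a regular octahedron (V=6, E=12, F=8) along a 3-gon: merge 3 vertices and 3 edges, delete both glued faces → V=25, E=69, F=46.
Check: V − E + F = 25 − 69 + 46 = 2.

69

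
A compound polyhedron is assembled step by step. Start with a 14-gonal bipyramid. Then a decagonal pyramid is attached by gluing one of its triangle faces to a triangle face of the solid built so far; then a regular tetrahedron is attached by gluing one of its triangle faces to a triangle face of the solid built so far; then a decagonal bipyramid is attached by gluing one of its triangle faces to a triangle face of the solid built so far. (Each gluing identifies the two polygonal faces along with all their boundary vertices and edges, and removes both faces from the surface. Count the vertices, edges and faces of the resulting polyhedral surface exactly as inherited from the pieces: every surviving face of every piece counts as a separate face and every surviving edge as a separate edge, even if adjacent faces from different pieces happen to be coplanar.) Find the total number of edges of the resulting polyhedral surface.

A 14-gonal bipyramid: V=16, E=42, F=28.
Attach a decagonal pyramid (V=11, E=20, F=11) along a 3-gon: merge 3 vertices and 3 edges, delete both glued faces → V=24, E=59, F=37.
Attach a regular tetrahedron (V=4, E=6, F=4) along a 3-gon: merge 3 vertices and 3 edges, delete both glued faces → V=25, E=62, F=39.
Attach a decagonal bipyramid (V=12, E=30, F=20) along a 3-gon: merge 3 vertices and 3 edges, delete both glued faces → V=34, E=89, F=57.
Check: V − E + F = 34 − 89 + 57 = 2.

89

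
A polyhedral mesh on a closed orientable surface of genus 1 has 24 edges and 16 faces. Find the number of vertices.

8

For a closed orientable surface of genus 1, χ = 2 − 2·1 = 0.
V = 0 + E − F = 0 + 24 − 16 = 8.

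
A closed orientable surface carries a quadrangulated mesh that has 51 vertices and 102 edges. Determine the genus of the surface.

1

Every face is a square and each edge borders two faces, so 4F = 2·102, giving F = 51.
χ = V − E + F = 51 − 102 + 51 = 0.
For a closed orientable surface χ = 2 − 2g, so g = (2 − (0))/2 = 1.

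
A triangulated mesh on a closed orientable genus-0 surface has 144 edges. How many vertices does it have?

χ = 2 − 2·0 = 2, and every face is a triangle so 3F = 2E.
F = 2E/3 = 96. Then V = 2 + E − F = 2 + 144 − 96 = 50.

50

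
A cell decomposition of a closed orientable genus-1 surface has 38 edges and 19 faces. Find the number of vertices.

19

For a closed orientable surface of genus 1, χ = 2 − 2·1 = 0.
V = 0 + E − F = 0 + 38 − 19 = 19.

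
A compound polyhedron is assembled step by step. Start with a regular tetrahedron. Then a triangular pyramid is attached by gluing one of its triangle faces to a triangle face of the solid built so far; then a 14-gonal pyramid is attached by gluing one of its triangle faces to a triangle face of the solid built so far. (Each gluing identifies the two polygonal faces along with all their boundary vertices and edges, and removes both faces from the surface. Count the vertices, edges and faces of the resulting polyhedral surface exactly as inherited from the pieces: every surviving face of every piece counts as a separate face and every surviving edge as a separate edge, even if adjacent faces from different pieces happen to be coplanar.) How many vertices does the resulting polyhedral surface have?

A regular tetrahedron: V=4, E=6, F=4.
Attach a triangular pyramid (V=4, E=6, F=4) along a 3-gon: merge 3 vertices and 3 edges, delete both glued faces → V=5, E=9, F=6.
Attach a 14-gonal pyramid (V=15, E=28, F=15) along a 3-gon: merge 3 vertices and 3 edges, delete both glued faces → V=17, E=34, F=19.
Check: V − E + F = 17 − 34 + 19 = 2.

17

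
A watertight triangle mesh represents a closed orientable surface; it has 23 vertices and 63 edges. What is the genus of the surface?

Every face is a triangle and each edge borders two faces, so 3F = 2·63, giving F = 42.
χ = V − E + F = 23 − 63 + 42 = 2.
For a closed orientable surface χ = 2 − 2g, so g = (2 − (2))/2 = 0.

0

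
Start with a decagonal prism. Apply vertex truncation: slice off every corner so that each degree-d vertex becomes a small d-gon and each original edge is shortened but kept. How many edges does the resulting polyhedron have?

90

The base solid has V = 20, E = 30, F = 12.
Truncation replaces each original edge-end by a new vertex, so V′ = 2E = 60.
Each original edge survives, and each old vertex of degree d contributes d new edges; summing degrees gives Σd = 2E, so E′ = E + 2E = 3E = 90.
Each original face survives and each original vertex becomes one new face: F′ = F + V = 32.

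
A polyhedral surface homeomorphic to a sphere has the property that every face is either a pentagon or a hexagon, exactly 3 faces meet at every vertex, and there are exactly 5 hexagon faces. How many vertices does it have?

Let x be the number of pentagons; then F = 5 + x.
Edge–face incidences: 2E = 6·5 + 5·x = 30 + 5x.
Every vertex has degree 3, so 3V = 2E.
Euler: V − E + F = 2 ⇒ (2E)/3 − E + (5 + x) = 2.
Multiply by 6: 2·(2E) − 3·(2E) + 6·(5 + x) = 12, i.e. 30 + 6x − (30 + 5x) = 12.
Collecting terms: x = 12.
Then 2E = 30 + 5·12 = 90, so E = 45, V = 2E/3 = 30, F = 5 + 12 = 17.

30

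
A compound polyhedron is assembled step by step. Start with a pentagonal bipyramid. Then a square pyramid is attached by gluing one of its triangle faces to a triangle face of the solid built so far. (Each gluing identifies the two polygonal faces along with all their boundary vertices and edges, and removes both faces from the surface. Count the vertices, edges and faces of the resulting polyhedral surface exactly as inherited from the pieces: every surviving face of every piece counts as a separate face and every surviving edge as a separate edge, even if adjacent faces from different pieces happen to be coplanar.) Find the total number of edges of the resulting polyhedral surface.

20

A pentagonal bipyramid: V=7, E=15, F=10.
Attach a square pyramid (V=5, E=8, F=5) along a 3-gon: merge 3 vertices and 3 edges, delete both glued faces → V=9, E=20, F=13.
Check: V − E + F = 9 − 20 + 13 = 2.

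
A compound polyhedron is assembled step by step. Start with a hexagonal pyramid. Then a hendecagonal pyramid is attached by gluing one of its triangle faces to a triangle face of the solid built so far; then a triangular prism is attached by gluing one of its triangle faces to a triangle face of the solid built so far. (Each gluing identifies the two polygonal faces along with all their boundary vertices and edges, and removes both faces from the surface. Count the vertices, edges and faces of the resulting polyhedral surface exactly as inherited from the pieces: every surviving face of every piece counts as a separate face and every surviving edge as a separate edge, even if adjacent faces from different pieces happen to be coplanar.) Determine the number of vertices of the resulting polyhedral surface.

A hexagonal pyramid: V=7, E=12, F=7.
Attach a hendecagonal pyramid (V=12, E=22, F=12) along a 3-gon: merge 3 vertices and 3 edges, delete both glued faces → V=16, E=31, F=17.
Attach a triangular prism (V=6, E=9, F=5) along a 3-gon: merge 3 vertices and 3 edges, delete both glued faces → V=19, E=37, F=20.
Check: V − E + F = 19 − 37 + 20 = 2.

19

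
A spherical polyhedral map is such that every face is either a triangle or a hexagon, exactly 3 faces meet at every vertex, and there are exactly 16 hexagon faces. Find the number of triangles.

Let x be the number of triangles; then F = 16 + x.
Edge–face incidences: 2E = 6·16 + 3·x = 96 + 3x.
Every vertex has degree 3, so 3V = 2E.
Euler: V − E + F = 2 ⇒ (2E)/3 − E + (16 + x) = 2.
Multiply by 6: 2·(2E) − 3·(2E) + 6·(16 + x) = 12, i.e. 96 + 6x − (96 + 3x) = 12.
Collecting terms: 3x = 12, so x = 4.
Then 2E = 96 + 3·4 = 108, so E = 54, V = 2E/3 = 36, F = 16 + 4 = 20.

4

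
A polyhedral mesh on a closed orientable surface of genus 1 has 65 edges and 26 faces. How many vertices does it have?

39

For a closed orientable surface of genus 1, χ = 2 − 2·1 = 0.
V = 0 + E − F = 0 + 65 − 26 = 39.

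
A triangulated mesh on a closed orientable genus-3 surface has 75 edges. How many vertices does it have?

χ = 2 − 2·3 = -4, and every face is a triangle so 3F = 2E.
F = 2E/3 = 50. Then V = -4 + E − F = -4 + 75 − 50 = 21.

21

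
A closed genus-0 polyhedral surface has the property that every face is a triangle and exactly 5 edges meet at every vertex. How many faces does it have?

Each face has 3 edges and each edge borders two faces, so 2E = 3F.
Each vertex has degree 5, so 5V = 2E and hence V = 3F/5.
Euler: V − E + F = 2 ⇒ (3F/5) − (3F/2) + F = 2.
Multiply by 10: (6 − 15 + 10)F = 20, i.e. 1F = 20.
So F = 20, E = 3·20/2 = 30, V = 3·20/5 = 12.

20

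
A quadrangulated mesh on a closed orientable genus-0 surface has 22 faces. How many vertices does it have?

χ = 2 − 2·0 = 2, and every face is a square so 4F = 2E.
E = 4·22/2 = 44. Then V = 2 + E − F = 2 + 44 − 22 = 24.

24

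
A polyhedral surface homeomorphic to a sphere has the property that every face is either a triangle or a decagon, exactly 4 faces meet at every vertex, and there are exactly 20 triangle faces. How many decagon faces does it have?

2

Let x be the number of decagons; then F = 20 + x.
Edge–face incidences: 2E = 3·20 + 10·x = 60 + 10x.
Every vertex has degree 4, so 4V = 2E.
Euler: V − E + F = 2 ⇒ (2E)/4 − E + (20 + x) = 2.
Multiply by 8: 2·(2E) − 4·(2E) + 8·(20 + x) = 16, i.e. 160 + 8x − 2·(60 + 10x) = 16.
Collecting terms: −12x + 40 = 16, so −12x = −24, so x = 2.
Then 2E = 60 + 10·2 = 80, so E = 40, V = 2E/4 = 20, F = 20 + 2 = 22.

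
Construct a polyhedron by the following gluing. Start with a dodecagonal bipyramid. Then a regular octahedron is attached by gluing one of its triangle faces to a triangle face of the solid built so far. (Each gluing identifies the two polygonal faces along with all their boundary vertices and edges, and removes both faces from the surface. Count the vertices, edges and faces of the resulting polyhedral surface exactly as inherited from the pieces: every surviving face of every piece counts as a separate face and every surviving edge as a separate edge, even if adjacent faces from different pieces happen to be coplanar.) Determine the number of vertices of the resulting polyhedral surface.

17

A dodecagonal bipyramid: V=14, E=36, F=24.
Attach a regular octahedron (V=6, E=12, F=8) along a 3-gon: merge 3 vertices and 3 edges, delete both glued faces → V=17, E=45, F=30.
Check: V − E + F = 17 − 45 + 30 = 2.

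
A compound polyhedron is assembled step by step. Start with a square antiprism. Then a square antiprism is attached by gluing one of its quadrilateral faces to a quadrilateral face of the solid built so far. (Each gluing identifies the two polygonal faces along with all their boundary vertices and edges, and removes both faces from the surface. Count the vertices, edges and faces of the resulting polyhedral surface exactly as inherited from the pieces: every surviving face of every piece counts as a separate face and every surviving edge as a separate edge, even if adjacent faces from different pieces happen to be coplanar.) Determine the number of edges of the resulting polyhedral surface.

28

A square antiprism: V=8, E=16, F=10.
Attach a square antiprism (V=8, E=16, F=10) along a 4-gon: merge 4 vertices and 4 edges, delete both glued faces → V=12, E=28, F=18.
Check: V − E + F = 12 − 28 + 18 = 2.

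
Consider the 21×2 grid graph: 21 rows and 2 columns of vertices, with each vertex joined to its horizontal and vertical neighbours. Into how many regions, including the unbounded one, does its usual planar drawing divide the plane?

21

The grid has V = 21·2 = 42 vertices and E = 21·1 + 2·20 = 61 edges.
F = 2 − V + E = 2 − 42 + 61 = 21.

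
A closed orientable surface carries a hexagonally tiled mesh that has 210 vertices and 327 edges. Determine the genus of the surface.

Every face is a hexagon and each edge borders two faces, so 6F = 2·327, giving F = 109.
χ = V − E + F = 210 − 327 + 109 = -8.
For a closed orientable surface χ = 2 − 2g, so g = (2 − (-8))/2 = 5.

5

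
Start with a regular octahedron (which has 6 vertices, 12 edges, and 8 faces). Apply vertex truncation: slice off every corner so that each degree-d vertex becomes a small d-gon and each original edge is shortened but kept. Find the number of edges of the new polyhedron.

36

Truncation replaces each original edge-end by a new vertex, so V′ = 2E = 24.
Each original edge survives, and each old vertex of degree d contributes d new edges; summing degrees gives Σd = 2E, so E′ = E + 2E = 3E = 36.
Each original face survives and each original vertex becomes one new face: F′ = F + V = 14.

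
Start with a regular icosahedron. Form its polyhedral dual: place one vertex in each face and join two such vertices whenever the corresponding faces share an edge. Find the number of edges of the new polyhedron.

30

The base solid has V = 12, E = 30, F = 20.
The dual swaps V and F and preserves E: V′ = F = 20, E′ = E = 30, F′ = V = 12.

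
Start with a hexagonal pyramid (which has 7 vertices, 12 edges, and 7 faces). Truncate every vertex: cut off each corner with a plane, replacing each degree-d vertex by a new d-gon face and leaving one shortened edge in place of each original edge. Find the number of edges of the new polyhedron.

Truncation replaces each original edge-end by a new vertex, so V′ = 2E = 24.
Each original edge survives, and each old vertex of degree d contributes d new edges; summing degrees gives Σd = 2E, so E′ = E + 2E = 3E = 36.
Each original face survives and each original vertex becomes one new face: F′ = F + V = 14.

36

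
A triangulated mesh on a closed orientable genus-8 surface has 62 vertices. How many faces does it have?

χ = 2 − 2·8 = -14, and every face is a triangle so 3F = 2E.
V − E + F = -14 with E = 3F/2 gives 62 − (3/2 − 1)·F = -14, so F = 152 and E = 228.

152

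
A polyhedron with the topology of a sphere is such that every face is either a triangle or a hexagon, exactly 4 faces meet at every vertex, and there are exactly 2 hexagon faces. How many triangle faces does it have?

12

Let x be the number of triangles; then F = 2 + x.
Edge–face incidences: 2E = 6·2 + 3·x = 12 + 3x.
Every vertex has degree 4, so 4V = 2E.
Euler: V − E + F = 2 ⇒ (2E)/4 − E + (2 + x) = 2.
Multiply by 8: 2·(2E) − 4·(2E) + 8·(2 + x) = 16, i.e. 16 + 8x − 2·(12 + 3x) = 16.
Collecting terms: 2x − 8 = 16, so 2x = 24, so x = 12.
Then 2E = 12 + 3·12 = 48, so E = 24, V = 2E/4 = 12, F = 2 + 12 = 14.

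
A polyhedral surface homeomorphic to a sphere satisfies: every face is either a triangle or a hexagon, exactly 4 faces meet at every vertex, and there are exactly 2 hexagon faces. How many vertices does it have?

Let x be the number of triangles; then F = 2 + x.
Edge–face incidences: 2E = 6·2 + 3·x = 12 + 3x.
Every vertex has degree 4, so 4V = 2E.
Euler: V − E + F = 2 ⇒ (2E)/4 − E + (2 + x) = 2.
Multiply by 8: 2·(2E) − 4·(2E) + 8·(2 + x) = 16, i.e. 16 + 8x − 2·(12 + 3x) = 16.
Collecting terms: 2x − 8 = 16, so 2x = 24, so x = 12.
Then 2E = 12 + 3·12 = 48, so E = 24, V = 2E/4 = 12, F = 2 + 12 = 14.

12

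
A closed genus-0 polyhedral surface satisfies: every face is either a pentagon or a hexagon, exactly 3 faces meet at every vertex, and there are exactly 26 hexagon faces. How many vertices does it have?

72

Let x be the number of pentagons; then F = 26 + x.
Edge–face incidences: 2E = 6·26 + 5·x = 156 + 5x.
Every vertex has degree 3, so 3V = 2E.
Euler: V − E + F = 2 ⇒ (2E)/3 − E + (26 + x) = 2.
Multiply by 6: 2·(2E) − 3·(2E) + 6·(26 + x) = 12, i.e. 156 + 6x − (156 + 5x) = 12.
Collecting terms: x = 12.
Then 2E = 156 + 5·12 = 216, so E = 108, V = 2E/3 = 72, F = 26 + 12 = 38.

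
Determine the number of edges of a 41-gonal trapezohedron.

164

The n-trapezohedron (dual of the n-antiprism) has V = 2·41 + 2 = 84, E = 4·41 = 164, F = 2·41 = 82.
Check: V − E + F = 84 − 164 + 82 = 2.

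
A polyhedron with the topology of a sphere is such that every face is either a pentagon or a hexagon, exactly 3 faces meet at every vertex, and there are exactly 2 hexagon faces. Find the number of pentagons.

Let x be the number of pentagons; then F = 2 + x.
Edge–face incidences: 2E = 6·2 + 5·x = 12 + 5x.
Every vertex has degree 3, so 3V = 2E.
Euler: V − E + F = 2 ⇒ (2E)/3 − E + (2 + x) = 2.
Multiply by 6: 2·(2E) − 3·(2E) + 6·(2 + x) = 12, i.e. 12 + 6x − (12 + 5x) = 12.
Collecting terms: x = 12.
Then 2E = 12 + 5·12 = 72, so E = 36, V = 2E/3 = 24, F = 2 + 12 = 14.

12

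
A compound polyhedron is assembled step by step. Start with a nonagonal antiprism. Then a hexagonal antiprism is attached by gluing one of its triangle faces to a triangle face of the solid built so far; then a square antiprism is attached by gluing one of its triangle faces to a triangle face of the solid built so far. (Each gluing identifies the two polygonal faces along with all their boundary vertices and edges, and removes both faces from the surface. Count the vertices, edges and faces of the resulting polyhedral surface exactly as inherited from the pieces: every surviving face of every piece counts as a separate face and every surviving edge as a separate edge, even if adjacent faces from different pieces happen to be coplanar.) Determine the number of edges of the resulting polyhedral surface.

70

A nonagonal antiprism: V=18, E=36, F=20.
Attach a hexagonal antiprism (V=12, E=24, F=14) along a 3-gon: merge 3 vertices and 3 edges, delete both glued faces → V=27, E=57, F=32.
Attach a square antiprism (V=8, E=16, F=10) along a 3-gon: merge 3 vertices and 3 edges, delete both glued faces → V=32, E=70, F=40.
Check: V − E + F = 32 − 70 + 40 = 2.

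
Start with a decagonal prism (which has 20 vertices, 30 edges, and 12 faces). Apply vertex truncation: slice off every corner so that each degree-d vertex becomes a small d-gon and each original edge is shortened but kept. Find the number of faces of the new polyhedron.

Truncation replaces each original edge-end by a new vertex, so V′ = 2E = 60.
Each original edge survives, and each old vertex of degree d contributes d new edges; summing degrees gives Σd = 2E, so E′ = E + 2E = 3E = 90.
Each original face survives and each original vertex becomes one new face: F′ = F + V = 32.

32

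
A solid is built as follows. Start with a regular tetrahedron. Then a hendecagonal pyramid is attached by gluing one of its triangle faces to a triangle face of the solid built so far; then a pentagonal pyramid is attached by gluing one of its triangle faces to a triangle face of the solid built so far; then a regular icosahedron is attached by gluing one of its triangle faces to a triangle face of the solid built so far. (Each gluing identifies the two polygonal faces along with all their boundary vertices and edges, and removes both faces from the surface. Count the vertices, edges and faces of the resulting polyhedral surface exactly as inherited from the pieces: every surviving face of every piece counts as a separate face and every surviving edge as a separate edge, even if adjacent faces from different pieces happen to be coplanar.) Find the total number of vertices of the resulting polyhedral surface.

A regular tetrahedron: V=4, E=6, F=4.
Attach a hendecagonal pyramid (V=12, E=22, F=12) along a 3-gon: merge 3 vertices and 3 edges, delete both glued faces → V=13, E=25, F=14.
Attach a pentagonal pyramid (V=6, E=10, F=6) along a 3-gon: merge 3 vertices and 3 edges, delete both glued faces → V=16, E=32, F=18.
Attach a regular icosahedron (V=12, E=30, F=20) along a 3-gon: merge 3 vertices and 3 edges, delete both glued faces → V=25, E=59, F=36.
Check: V − E + F = 25 − 59 + 36 = 2.

25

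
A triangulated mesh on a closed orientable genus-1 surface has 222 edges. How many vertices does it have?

74

χ = 2 − 2·1 = 0, and every face is a triangle so 3F = 2E.
F = 2E/3 = 148. Then V = 0 + E − F = 0 + 222 − 148 = 74.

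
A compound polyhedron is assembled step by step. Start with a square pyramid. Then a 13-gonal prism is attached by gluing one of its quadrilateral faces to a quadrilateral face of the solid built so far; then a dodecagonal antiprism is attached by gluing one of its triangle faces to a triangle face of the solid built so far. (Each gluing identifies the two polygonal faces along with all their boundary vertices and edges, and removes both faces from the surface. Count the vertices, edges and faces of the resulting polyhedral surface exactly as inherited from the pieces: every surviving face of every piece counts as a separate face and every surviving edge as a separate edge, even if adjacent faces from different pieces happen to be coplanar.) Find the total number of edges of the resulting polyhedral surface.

A square pyramid: V=5, E=8, F=5.
Attach a 13-gonal prism (V=26, E=39, F=15) along a 4-gon: merge 4 vertices and 4 edges, delete both glued faces → V=27, E=43, F=18.
Attach a dodecagonal antiprism (V=24, E=48, F=26) along a 3-gon: merge 3 vertices and 3 edges, delete both glued faces → V=48, E=88, F=42.
Check: V − E + F = 48 − 88 + 42 = 2.

88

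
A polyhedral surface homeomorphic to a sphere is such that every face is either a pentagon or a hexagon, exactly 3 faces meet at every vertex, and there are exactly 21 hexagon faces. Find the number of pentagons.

Let x be the number of pentagons; then F = 21 + x.
Edge–face incidences: 2E = 6·21 + 5·x = 126 + 5x.
Every vertex has degree 3, so 3V = 2E.
Euler: V − E + F = 2 ⇒ (2E)/3 − E + (21 + x) = 2.
Multiply by 6: 2·(2E) − 3·(2E) + 6·(21 + x) = 12, i.e. 126 + 6x − (126 + 5x) = 12.
Collecting terms: x = 12.
Then 2E = 126 + 5·12 = 186, so E = 93, V = 2E/3 = 62, F = 21 + 12 = 33.

12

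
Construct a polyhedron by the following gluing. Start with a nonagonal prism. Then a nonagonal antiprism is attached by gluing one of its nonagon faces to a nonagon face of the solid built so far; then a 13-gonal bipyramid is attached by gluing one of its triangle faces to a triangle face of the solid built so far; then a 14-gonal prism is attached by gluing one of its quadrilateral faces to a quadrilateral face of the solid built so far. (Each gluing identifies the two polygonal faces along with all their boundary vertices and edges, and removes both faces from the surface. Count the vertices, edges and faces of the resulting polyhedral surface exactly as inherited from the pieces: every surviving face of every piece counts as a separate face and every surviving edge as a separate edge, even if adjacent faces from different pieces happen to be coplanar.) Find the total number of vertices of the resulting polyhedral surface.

A nonagonal prism: V=18, E=27, F=11.
Attach a nonagonal antiprism (V=18, E=36, F=20) along a 9-gon: merge 9 vertices and 9 edges, delete both glued faces → V=27, E=54, F=29.
Attach a 13-gonal bipyramid (V=15, E=39, F=26) along a 3-gon: merge 3 vertices and 3 edges, delete both glued faces → V=39, E=90, F=53.
Attach a 14-gonal prism (V=28, E=42, F=16) along a 4-gon: merge 4 vertices and 4 edges, delete both glued faces → V=63, E=128, F=67.
Check: V − E + F = 63 − 128 + 67 = 2.

63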